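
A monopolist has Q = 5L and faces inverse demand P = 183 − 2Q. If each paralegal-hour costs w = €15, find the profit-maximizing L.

L* = 9

Marginal revenue from the inverse demand is MR = 183 − 4Q.
The marginal product is MP_L = 5.
A monopolist hires until marginal revenue product equals the wage: MR·MP_L = w.
(183 − 20L)·5 = 15, so L = 9.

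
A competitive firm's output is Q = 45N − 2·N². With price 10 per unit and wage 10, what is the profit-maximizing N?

The marginal product of N is MP_N = 45 − 4N.
A price-taking firm hires until the value of the marginal product equals the wage: P·MP_N = w, so 10·(45 − 4N) = 10.
Then 45 − 4N = 1, giving N = 11.

N* = 11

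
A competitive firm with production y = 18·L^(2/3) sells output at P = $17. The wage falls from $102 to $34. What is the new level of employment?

L* = 216

From P·MP_L = w with MP_L = 12·L^(-1/3), the labor demand is L(w) = (204/w)^(3).
At w = 102: L = 8. At w = 34: L = 216.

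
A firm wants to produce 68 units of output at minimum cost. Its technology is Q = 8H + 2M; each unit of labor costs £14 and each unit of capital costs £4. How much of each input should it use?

H* = 8.5, M* = 0

The inputs are perfect substitutes, so the firm uses whichever has the lower cost per unit of output.
Cost per unit of output via H is w/8 = 1.75; via M it is r/2 = 2. H is cheaper.
Producing Q = 68 with H alone: H = 8.5, M = 0.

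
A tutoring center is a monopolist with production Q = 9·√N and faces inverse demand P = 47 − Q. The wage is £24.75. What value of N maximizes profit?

Marginal revenue from the inverse demand is MR = 47 − 2Q.
The marginal product is MP_N = 4.5·N^(-1/2).
A monopolist hires until marginal revenue product equals the wage: MR·MP_N = w.
At N, Q = 9·√N. Substituting and solving: (47 − 18·√N)·4.5·N^(-1/2) = 24.75 gives N = 4.

N* = 4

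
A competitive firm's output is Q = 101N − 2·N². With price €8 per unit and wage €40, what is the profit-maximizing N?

N* = 24

The marginal product of N is MP_N = 101 − 4N.
A price-taking firm hires until the value of the marginal product equals the wage: P·MP_N = w, so 8·(101 − 4N) = 40.
Then 101 − 4N = 5, giving N = 24.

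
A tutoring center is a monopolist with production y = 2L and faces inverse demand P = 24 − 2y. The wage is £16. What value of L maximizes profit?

Marginal revenue from the inverse demand is MR = 24 − 4y.
The marginal product is MP_L = 2.
A monopolist hires until marginal revenue product equals the wage: MR·MP_L = w.
(24 − 8L)·2 = 16, so L = 2.

L* = 2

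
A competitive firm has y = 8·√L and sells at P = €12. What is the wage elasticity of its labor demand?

MP_L = (1/2)·8·L^(-1/2), so P·MP_L = w gives 48·L^(-1/2) = w.
Solving, L(w) = (48/w)^(2). This is a constant-elasticity form: L ∝ w^(−2), so ε = −2.

ε = -2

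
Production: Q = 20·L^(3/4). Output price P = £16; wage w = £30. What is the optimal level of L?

MP_L = (3/4)·20·L^(-1/4) = 15·L^(-1/4).
Profit maximization for a price taker requires P·MP_L = w: 16·15·L^(-1/4) = 30.
So L^(-1/4) = 0.125, which gives L = 4096.

L* = 4096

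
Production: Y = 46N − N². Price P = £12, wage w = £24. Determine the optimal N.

The marginal product of N is MP_N = 46 − 2N.
A price-taking firm hires until the value of the marginal product equals the wage: P·MP_N = w, so 12·(46 − 2N) = 24.
Then 46 − 2N = 2, giving N = 22.

N* = 22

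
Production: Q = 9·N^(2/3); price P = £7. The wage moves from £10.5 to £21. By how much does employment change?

From P·MP_N = w with MP_N = 6·N^(-1/3), the labor demand is N(w) = (42/w)^(3).
At w = 10.5: N = 64. At w = 21: N = 8.
ΔN = 8 − 64 = -56.

ΔN = -56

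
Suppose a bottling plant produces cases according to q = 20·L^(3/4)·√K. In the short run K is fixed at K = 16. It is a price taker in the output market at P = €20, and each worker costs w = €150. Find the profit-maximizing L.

With K = 16, MP_L = (3/4)·20·L^(-1/4)·16^(1/2) = 60·L^(-1/4).
Profit maximization for a price taker requires P·MP_L = w: 20·60·L^(-1/4) = 150.
So L^(-1/4) = 0.125, which gives L = 4096.

L* = 4096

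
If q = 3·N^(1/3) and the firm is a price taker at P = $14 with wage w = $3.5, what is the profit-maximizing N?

MP_N = (1/3)·3·N^(-2/3) = N^(-2/3).
Profit maximization for a price taker requires P·MP_N = w: 14·N^(-2/3) = 3.5.
So N^(-2/3) = 0.25, which gives N = 8.

N* = 8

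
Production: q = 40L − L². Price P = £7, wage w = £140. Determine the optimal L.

L* = 10

The marginal product of L is MP_L = 40 − 2L.
A price-taking firm hires until the value of the marginal product equals the wage: P·MP_L = w, so 7·(40 − 2L) = 140.
Then 40 − 2L = 20, giving L = 10.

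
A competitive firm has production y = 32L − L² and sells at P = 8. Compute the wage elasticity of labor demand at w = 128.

From P·MP_L = w with MP_L = 32 − 2L, labor demand is L(w) = (32 − w/8)/2.
dL/dw = −1/(16) = -0.0625.
At w = 128, L = 8, so ε = (dL/dw)·(w/L) = (-0.0625)·(128/8) = -1.

ε = -1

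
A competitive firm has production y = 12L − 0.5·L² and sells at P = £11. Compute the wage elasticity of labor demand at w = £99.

ε = -3

From P·MP_L = w with MP_L = 12 − L, labor demand is L(w) = 12 − w/11.
dL/dw = −1/(11) = -1/11.
At w = 99, L = 3, so ε = (dL/dw)·(w/L) = (-1/11)·(99/3) = -3.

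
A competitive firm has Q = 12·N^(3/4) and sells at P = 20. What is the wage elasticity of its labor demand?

ε = -4

MP_N = (3/4)·12·N^(-1/4), so P·MP_N = w gives 180·N^(-1/4) = w.
Solving, N(w) = (180/w)^(4). This is a constant-elasticity form: N ∝ w^(−4), so ε = −4.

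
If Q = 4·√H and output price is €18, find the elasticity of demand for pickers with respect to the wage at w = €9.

MP_H = (1/2)·4·H^(-1/2), so P·MP_H = w gives 36·H^(-1/2) = w.
Solving, H(w) = (36/w)^(2). This is a constant-elasticity form: H ∝ w^(−2), so ε = −2.

ε = -2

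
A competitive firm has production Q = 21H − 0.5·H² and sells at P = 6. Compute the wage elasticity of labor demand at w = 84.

From P·MP_H = w with MP_H = 21 − H, labor demand is H(w) = 21 − w/6.
dH/dw = −1/(6) = -1/6.
At w = 84, H = 7, so ε = (dH/dw)·(w/H) = (-1/6)·(84/7) = -2.

ε = -2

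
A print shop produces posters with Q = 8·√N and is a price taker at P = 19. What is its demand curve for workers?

N(w) = 5776/w²

MP_N = (1/2)·8·N^(-1/2) = 4·N^(-1/2).
Setting P·MP_N = w: 76·N^(-1/2) = w.
Solving for N: N^(-1/2) = w/76, so N = (76/w)^(2).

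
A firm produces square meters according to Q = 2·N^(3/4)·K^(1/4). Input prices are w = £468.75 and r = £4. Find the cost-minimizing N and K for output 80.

Cost minimization requires the marginal rate of technical substitution to equal the input-price ratio: MP_N/MP_K = w/r.
Here MP_N/MP_K = (3/4)·(K/N)/(1/4) = 3·(K/N). Setting this equal to 468.75/4 = 117.1875 gives K = 39.0625N.
Substituting into Q = 80: 2·N^(3/4)·(39.0625N)^(1/4) = 80.
Solving, N = 16 and K = 625.

N* = 16, K* = 625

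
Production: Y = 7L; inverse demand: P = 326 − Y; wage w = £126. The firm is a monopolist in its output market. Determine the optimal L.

L* = 22

Marginal revenue from the inverse demand is MR = 326 − 2Y.
The marginal product is MP_L = 7.
A monopolist hires until marginal revenue product equals the wage: MR·MP_L = w.
(326 − 14L)·7 = 126, so L = 22.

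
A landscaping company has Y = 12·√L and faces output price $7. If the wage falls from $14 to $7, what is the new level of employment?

From P·MP_L = w with MP_L = 6·L^(-1/2), the labor demand is L(w) = (42/w)^(2).
At w = 14: L = 9. At w = 7: L = 36.

L* = 36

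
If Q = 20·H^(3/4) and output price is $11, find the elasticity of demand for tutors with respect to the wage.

ε = -4

MP_H = (3/4)·20·H^(-1/4), so P·MP_H = w gives 165·H^(-1/4) = w.
Solving, H(w) = (165/w)^(4). This is a constant-elasticity form: H ∝ w^(−4), so ε = −4.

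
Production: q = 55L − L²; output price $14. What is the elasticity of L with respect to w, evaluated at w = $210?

ε = -0.375

From P·MP_L = w with MP_L = 55 − 2L, labor demand is L(w) = (55 − w/14)/2.
dL/dw = −1/(28) = -1/28.
At w = 210, L = 20, so ε = (dL/dw)·(w/L) = (-1/28)·(210/20) = -0.375.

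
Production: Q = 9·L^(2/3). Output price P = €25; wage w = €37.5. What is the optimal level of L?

L* = 64

MP_L = (2/3)·9·L^(-1/3) = 6·L^(-1/3).
Profit maximization for a price taker requires P·MP_L = w: 25·6·L^(-1/3) = 37.5.
So L^(-1/3) = 0.25, which gives L = 64.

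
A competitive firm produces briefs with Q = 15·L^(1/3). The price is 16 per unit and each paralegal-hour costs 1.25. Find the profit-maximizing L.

L* = 512

MP_L = (1/3)·15·L^(-2/3) = 5·L^(-2/3).
Profit maximization for a price taker requires P·MP_L = w: 16·5·L^(-2/3) = 1.25.
So L^(-2/3) = 0.015625, which gives L = 512.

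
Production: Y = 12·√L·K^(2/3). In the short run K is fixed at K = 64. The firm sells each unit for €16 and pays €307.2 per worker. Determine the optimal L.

With K = 64, MP_L = (1/2)·12·L^(-1/2)·64^(2/3) = 96·L^(-1/2).
Profit maximization for a price taker requires P·MP_L = w: 16·96·L^(-1/2) = 307.2.
So L^(-1/2) = 0.2, which gives L = 25.

L* = 25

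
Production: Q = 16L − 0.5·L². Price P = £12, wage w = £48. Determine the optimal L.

L* = 12

The marginal product of L is MP_L = 16 − L.
A price-taking firm hires until the value of the marginal product equals the wage: P·MP_L = w, so 12·(16 − L) = 48.
Then 16 − L = 4, giving L = 12.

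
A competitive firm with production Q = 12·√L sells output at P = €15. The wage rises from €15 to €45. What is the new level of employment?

L* = 4

From P·MP_L = w with MP_L = 6·L^(-1/2), the labor demand is L(w) = (90/w)^(2).
At w = 15: L = 36. At w = 45: L = 4.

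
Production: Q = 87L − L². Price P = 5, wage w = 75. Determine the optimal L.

The marginal product of L is MP_L = 87 − 2L.
A price-taking firm hires until the value of the marginal product equals the wage: P·MP_L = w, so 5·(87 − 2L) = 75.
Then 87 − 2L = 15, giving L = 36.

L* = 36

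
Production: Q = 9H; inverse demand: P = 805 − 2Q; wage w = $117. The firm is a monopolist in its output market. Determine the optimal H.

Marginal revenue from the inverse demand is MR = 805 − 4Q.
The marginal product is MP_H = 9.
A monopolist hires until marginal revenue product equals the wage: MR·MP_H = w.
(805 − 36H)·9 = 117, so H = 22.

H* = 22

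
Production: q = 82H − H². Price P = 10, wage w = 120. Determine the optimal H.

The marginal product of H is MP_H = 82 − 2H.
A price-taking firm hires until the value of the marginal product equals the wage: P·MP_H = w, so 10·(82 − 2H) = 120.
Then 82 − 2H = 12, giving H = 35.

H* = 35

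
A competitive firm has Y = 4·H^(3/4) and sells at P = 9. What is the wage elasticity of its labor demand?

MP_H = (3/4)·4·H^(-1/4), so P·MP_H = w gives 27·H^(-1/4) = w.
Solving, H(w) = (27/w)^(4). This is a constant-elasticity form: H ∝ w^(−4), so ε = −4.

ε = -4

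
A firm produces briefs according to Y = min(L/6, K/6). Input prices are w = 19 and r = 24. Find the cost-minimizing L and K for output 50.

With a fixed-proportions technology, the cost-minimizing bundle uses no slack in either input: L/6 = K/6 = Y.
So L = 6·50 = 300 and K = 6·50 = 300.

L* = 300, K* = 300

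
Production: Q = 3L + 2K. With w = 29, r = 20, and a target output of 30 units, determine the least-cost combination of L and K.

L* = 10, K* = 0

The inputs are perfect substitutes, so the firm uses whichever has the lower cost per unit of output.
Cost per unit of output via L is w/3 = 29/3; via K it is r/2 = 10. L is cheaper.
Producing Q = 30 with L alone: L = 10, K = 0.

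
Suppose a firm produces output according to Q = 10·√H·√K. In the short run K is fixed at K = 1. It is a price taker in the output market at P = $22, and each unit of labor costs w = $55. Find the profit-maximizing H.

With K = 1, MP_H = (1/2)·10·H^(-1/2)·1^(1/2) = 5·H^(-1/2).
Profit maximization for a price taker requires P·MP_H = w: 22·5·H^(-1/2) = 55.
So H^(-1/2) = 0.5, which gives H = 4.

H* = 4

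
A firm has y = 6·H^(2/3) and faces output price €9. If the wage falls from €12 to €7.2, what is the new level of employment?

H* = 125

From P·MP_H = w with MP_H = 4·H^(-1/3), the labor demand is H(w) = (36/w)^(3).
At w = 12: H = 27. At w = 7.2: H = 125.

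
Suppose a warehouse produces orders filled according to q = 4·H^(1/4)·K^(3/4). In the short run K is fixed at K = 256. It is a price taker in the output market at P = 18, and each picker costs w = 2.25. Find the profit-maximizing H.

With K = 256, MP_H = (1/4)·4·H^(-3/4)·256^(3/4) = 64·H^(-3/4).
Profit maximization for a price taker requires P·MP_H = w: 18·64·H^(-3/4) = 2.25.
So H^(-3/4) = 0.001953125, which gives H = 4096.

H* = 4096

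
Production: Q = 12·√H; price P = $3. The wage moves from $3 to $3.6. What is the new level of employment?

H* = 25

From P·MP_H = w with MP_H = 6·H^(-1/2), the labor demand is H(w) = (18/w)^(2).
At w = 3: H = 36. At w = 3.6: H = 25.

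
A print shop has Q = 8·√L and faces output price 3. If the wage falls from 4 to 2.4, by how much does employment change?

From P·MP_L = w with MP_L = 4·L^(-1/2), the labor demand is L(w) = (12/w)^(2).
At w = 4: L = 9. At w = 2.4: L = 25.
ΔL = 25 − 9 = 16.

ΔL = 16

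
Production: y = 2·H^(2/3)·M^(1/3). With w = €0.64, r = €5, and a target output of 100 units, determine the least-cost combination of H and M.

Cost minimization requires the marginal rate of technical substitution to equal the input-price ratio: MP_H/MP_M = w/r.
Here MP_H/MP_M = (2/3)·(M/H)/(1/3) = 2·(M/H). Setting this equal to 0.64/5 = 0.128 gives M = 0.064H.
Substituting into y = 100: 2·H^(2/3)·(0.064H)^(1/3) = 100.
Solving, H = 125 and M = 8.

H* = 125, M* = 8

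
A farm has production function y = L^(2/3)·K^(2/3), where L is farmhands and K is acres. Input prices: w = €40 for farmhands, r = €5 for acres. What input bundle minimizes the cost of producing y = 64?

Cost minimization requires the marginal rate of technical substitution to equal the input-price ratio: MP_L/MP_K = w/r.
Here MP_L/MP_K = (2/3)·(K/L)/(2/3) = (K/L). Setting this equal to 40/5 = 8 gives K = 8L.
Substituting into y = 64: L^(2/3)·(8L)^(2/3) = 64.
Solving, L = 8 and K = 64.

L* = 8, K* = 64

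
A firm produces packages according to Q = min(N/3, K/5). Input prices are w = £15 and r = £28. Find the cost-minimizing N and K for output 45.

With a fixed-proportions technology, the cost-minimizing bundle uses no slack in either input: N/3 = K/5 = Q.
So N = 3·45 = 135 and K = 5·45 = 225.

N* = 135, K* = 225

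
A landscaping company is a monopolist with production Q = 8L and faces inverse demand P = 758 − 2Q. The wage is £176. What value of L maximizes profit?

Marginal revenue from the inverse demand is MR = 758 − 4Q.
The marginal product is MP_L = 8.
A monopolist hires until marginal revenue product equals the wage: MR·MP_L = w.
(758 − 32L)·8 = 176, so L = 23.

L* = 23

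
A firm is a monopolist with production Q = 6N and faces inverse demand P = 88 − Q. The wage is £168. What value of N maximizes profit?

N* = 5

Marginal revenue from the inverse demand is MR = 88 − 2Q.
The marginal product is MP_N = 6.
A monopolist hires until marginal revenue product equals the wage: MR·MP_N = w.
(88 − 12N)·6 = 168, so N = 5.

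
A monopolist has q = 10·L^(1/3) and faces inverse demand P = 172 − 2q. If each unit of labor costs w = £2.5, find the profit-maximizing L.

L* = 64

Marginal revenue from the inverse demand is MR = 172 − 4q.
The marginal product is MP_L = (10/3)·L^(-2/3).
A monopolist hires until marginal revenue product equals the wage: MR·MP_L = w.
At L, q = 10·L^(1/3). Substituting and solving: (172 − 40·L^(1/3))·(10/3)·L^(-2/3) = 2.5 gives L = 64.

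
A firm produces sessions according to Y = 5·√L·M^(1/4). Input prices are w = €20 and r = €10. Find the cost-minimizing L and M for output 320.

Cost minimization requires the marginal rate of technical substitution to equal the input-price ratio: MP_L/MP_M = w/r.
Here MP_L/MP_M = (1/2)·(M/L)/(1/4) = 2·(M/L). Setting this equal to 20/10 = 2 gives M = L.
Substituting into Y = 320: 5·L^(1/2)·(L)^(1/4) = 320.
Solving, L = 256 and M = 256.

L* = 256, M* = 256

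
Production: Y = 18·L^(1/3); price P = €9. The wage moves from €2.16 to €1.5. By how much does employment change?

ΔL = 91

From P·MP_L = w with MP_L = 6·L^(-2/3), the labor demand is L(w) = (54/w)^(3/2).
At w = 2.16: L = 125. At w = 1.5: L = 216.
ΔL = 216 − 125 = 91.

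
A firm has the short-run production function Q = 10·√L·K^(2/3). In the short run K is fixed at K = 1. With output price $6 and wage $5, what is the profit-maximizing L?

L* = 36

With K = 1, MP_L = (1/2)·10·L^(-1/2)·1^(2/3) = 5·L^(-1/2).
Profit maximization for a price taker requires P·MP_L = w: 6·5·L^(-1/2) = 5.
So L^(-1/2) = 1/6, which gives L = 36.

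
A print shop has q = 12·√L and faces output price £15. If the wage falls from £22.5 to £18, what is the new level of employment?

L* = 25

From P·MP_L = w with MP_L = 6·L^(-1/2), the labor demand is L(w) = (90/w)^(2).
At w = 22.5: L = 16. At w = 18: L = 25.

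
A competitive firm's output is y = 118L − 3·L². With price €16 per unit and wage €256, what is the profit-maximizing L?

L* = 17

The marginal product of L is MP_L = 118 − 6L.
A price-taking firm hires until the value of the marginal product equals the wage: P·MP_L = w, so 16·(118 − 6L) = 256.
Then 118 − 6L = 16, giving L = 17.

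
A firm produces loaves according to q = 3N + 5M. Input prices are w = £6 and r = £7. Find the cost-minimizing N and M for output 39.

N* = 0, M* = 7.8

The inputs are perfect substitutes, so the firm uses whichever has the lower cost per unit of output.
Cost per unit of output via N is w/3 = 2; via M it is r/5 = 1.4. M is cheaper.
Producing q = 39 with M alone: N = 0, M = 7.8.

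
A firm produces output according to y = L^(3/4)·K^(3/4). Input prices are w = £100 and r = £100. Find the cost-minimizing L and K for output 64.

Cost minimization requires the marginal rate of technical substitution to equal the input-price ratio: MP_L/MP_K = w/r.
Here MP_L/MP_K = (3/4)·(K/L)/(3/4) = (K/L). Setting this equal to 100/100 = 1 gives K = L.
Substituting into y = 64: L^(3/4)·(L)^(3/4) = 64.
Solving, L = 16 and K = 16.

L* = 16, K* = 16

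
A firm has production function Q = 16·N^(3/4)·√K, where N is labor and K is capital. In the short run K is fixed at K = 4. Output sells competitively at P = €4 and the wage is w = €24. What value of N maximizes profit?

N* = 256

With K = 4, MP_N = (3/4)·16·N^(-1/4)·4^(1/2) = 24·N^(-1/4).
Profit maximization for a price taker requires P·MP_N = w: 4·24·N^(-1/4) = 24.
So N^(-1/4) = 0.25, which gives N = 256.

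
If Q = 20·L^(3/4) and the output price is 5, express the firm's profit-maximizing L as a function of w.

L(w) = (75/w)^(4)

MP_L = (3/4)·20·L^(-1/4) = 15·L^(-1/4).
Setting P·MP_L = w: 75·L^(-1/4) = w.
Solving for L: L^(-1/4) = w/75, so L = (75/w)^(4).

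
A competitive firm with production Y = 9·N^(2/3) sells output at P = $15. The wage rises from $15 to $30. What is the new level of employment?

N* = 27

From P·MP_N = w with MP_N = 6·N^(-1/3), the labor demand is N(w) = (90/w)^(3).
At w = 15: N = 216. At w = 30: N = 27.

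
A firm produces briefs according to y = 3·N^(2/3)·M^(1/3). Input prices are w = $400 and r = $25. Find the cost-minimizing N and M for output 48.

Cost minimization requires the marginal rate of technical substitution to equal the input-price ratio: MP_N/MP_M = w/r.
Here MP_N/MP_M = (2/3)·(M/N)/(1/3) = 2·(M/N). Setting this equal to 400/25 = 16 gives M = 8N.
Substituting into y = 48: 3·N^(2/3)·(8N)^(1/3) = 48.
Solving, N = 8 and M = 64.

N* = 8, M* = 64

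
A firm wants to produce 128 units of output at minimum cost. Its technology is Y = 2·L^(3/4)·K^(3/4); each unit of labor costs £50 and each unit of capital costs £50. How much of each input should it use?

L* = 16, K* = 16

Cost minimization requires the marginal rate of technical substitution to equal the input-price ratio: MP_L/MP_K = w/r.
Here MP_L/MP_K = (3/4)·(K/L)/(3/4) = (K/L). Setting this equal to 50/50 = 1 gives K = L.
Substituting into Y = 128: 2·L^(3/4)·(L)^(3/4) = 128.
Solving, L = 16 and K = 16.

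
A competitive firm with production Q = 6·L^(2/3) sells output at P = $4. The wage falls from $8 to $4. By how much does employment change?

ΔL = 56

From P·MP_L = w with MP_L = 4·L^(-1/3), the labor demand is L(w) = (16/w)^(3).
At w = 8: L = 8. At w = 4: L = 64.
ΔL = 64 − 8 = 56.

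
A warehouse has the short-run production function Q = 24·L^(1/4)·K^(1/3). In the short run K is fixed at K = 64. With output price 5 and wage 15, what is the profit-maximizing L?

L* = 16

With K = 64, MP_L = (1/4)·24·L^(-3/4)·64^(1/3) = 24·L^(-3/4).
Profit maximization for a price taker requires P·MP_L = w: 5·24·L^(-3/4) = 15.
So L^(-3/4) = 0.125, which gives L = 16.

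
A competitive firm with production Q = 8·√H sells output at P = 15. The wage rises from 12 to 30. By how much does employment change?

From P·MP_H = w with MP_H = 4·H^(-1/2), the labor demand is H(w) = (60/w)^(2).
At w = 12: H = 25. At w = 30: H = 4.
ΔH = 4 − 25 = -21.

ΔH = -21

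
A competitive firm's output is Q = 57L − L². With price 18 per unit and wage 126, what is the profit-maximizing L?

The marginal product of L is MP_L = 57 − 2L.
A price-taking firm hires until the value of the marginal product equals the wage: P·MP_L = w, so 18·(57 − 2L) = 126.
Then 57 − 2L = 7, giving L = 25.

L* = 25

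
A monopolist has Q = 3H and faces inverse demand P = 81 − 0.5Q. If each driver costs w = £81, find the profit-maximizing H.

Marginal revenue from the inverse demand is MR = 81 − Q.
The marginal product is MP_H = 3.
A monopolist hires until marginal revenue product equals the wage: MR·MP_H = w.
(81 − 3H)·3 = 81, so H = 18.

H* = 18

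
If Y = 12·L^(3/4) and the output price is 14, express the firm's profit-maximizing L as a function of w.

MP_L = (3/4)·12·L^(-1/4) = 9·L^(-1/4).
Setting P·MP_L = w: 126·L^(-1/4) = w.
Solving for L: L^(-1/4) = w/126, so L = (126/w)^(4).

L(w) = (126/w)^(4)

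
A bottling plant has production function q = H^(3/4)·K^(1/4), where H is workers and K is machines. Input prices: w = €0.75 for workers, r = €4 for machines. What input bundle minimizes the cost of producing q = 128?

Cost minimization requires the marginal rate of technical substitution to equal the input-price ratio: MP_H/MP_K = w/r.
Here MP_H/MP_K = (3/4)·(K/H)/(1/4) = 3·(K/H). Setting this equal to 0.75/4 = 0.1875 gives K = 0.0625H.
Substituting into q = 128: H^(3/4)·(0.0625H)^(1/4) = 128.
Solving, H = 256 and K = 16.

H* = 256, K* = 16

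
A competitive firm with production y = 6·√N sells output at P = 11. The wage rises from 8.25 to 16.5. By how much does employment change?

ΔN = -12

From P·MP_N = w with MP_N = 3·N^(-1/2), the labor demand is N(w) = (33/w)^(2).
At w = 8.25: N = 16. At w = 16.5: N = 4.
ΔN = 4 − 16 = -12.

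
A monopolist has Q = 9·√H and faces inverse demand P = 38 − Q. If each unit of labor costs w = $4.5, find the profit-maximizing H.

H* = 4

Marginal revenue from the inverse demand is MR = 38 − 2Q.
The marginal product is MP_H = 4.5·H^(-1/2).
A monopolist hires until marginal revenue product equals the wage: MR·MP_H = w.
At H, Q = 9·√H. Substituting and solving: (38 − 18·√H)·4.5·H^(-1/2) = 4.5 gives H = 4.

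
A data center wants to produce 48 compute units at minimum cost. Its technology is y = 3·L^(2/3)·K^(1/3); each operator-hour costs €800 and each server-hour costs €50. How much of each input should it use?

L* = 8, K* = 64

Cost minimization requires the marginal rate of technical substitution to equal the input-price ratio: MP_L/MP_K = w/r.
Here MP_L/MP_K = (2/3)·(K/L)/(1/3) = 2·(K/L). Setting this equal to 800/50 = 16 gives K = 8L.
Substituting into y = 48: 3·L^(2/3)·(8L)^(1/3) = 48.
Solving, L = 8 and K = 64.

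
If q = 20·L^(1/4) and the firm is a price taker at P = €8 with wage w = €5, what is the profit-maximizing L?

L* = 16

MP_L = (1/4)·20·L^(-3/4) = 5·L^(-3/4).
Profit maximization for a price taker requires P·MP_L = w: 8·5·L^(-3/4) = 5.
So L^(-3/4) = 0.125, which gives L = 16.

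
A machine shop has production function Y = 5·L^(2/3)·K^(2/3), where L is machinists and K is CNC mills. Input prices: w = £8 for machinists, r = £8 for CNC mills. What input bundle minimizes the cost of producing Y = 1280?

L* = 64, K* = 64

Cost minimization requires the marginal rate of technical substitution to equal the input-price ratio: MP_L/MP_K = w/r.
Here MP_L/MP_K = (2/3)·(K/L)/(2/3) = (K/L). Setting this equal to 8/8 = 1 gives K = L.
Substituting into Y = 1280: 5·L^(2/3)·(L)^(2/3) = 1280.
Solving, L = 64 and K = 64.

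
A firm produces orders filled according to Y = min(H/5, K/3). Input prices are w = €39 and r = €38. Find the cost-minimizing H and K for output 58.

With a fixed-proportions technology, the cost-minimizing bundle uses no slack in either input: H/5 = K/3 = Y.
So H = 5·58 = 290 and K = 3·58 = 174.

H* = 290, K* = 174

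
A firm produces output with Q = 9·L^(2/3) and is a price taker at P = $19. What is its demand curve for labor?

L(w) = 1481544/w³

MP_L = (2/3)·9·L^(-1/3) = 6·L^(-1/3).
Setting P·MP_L = w: 114·L^(-1/3) = w.
Solving for L: L^(-1/3) = w/114, so L = (114/w)^(3).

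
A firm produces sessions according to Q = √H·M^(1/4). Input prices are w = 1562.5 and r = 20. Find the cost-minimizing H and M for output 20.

Cost minimization requires the marginal rate of technical substitution to equal the input-price ratio: MP_H/MP_M = w/r.
Here MP_H/MP_M = (1/2)·(M/H)/(1/4) = 2·(M/H). Setting this equal to 1562.5/20 = 78.125 gives M = 39.0625H.
Substituting into Q = 20: H^(1/2)·(39.0625H)^(1/4) = 20.
Solving, H = 16 and M = 625.

H* = 16, M* = 625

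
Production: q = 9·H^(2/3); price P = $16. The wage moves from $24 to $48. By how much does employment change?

ΔH = -56

From P·MP_H = w with MP_H = 6·H^(-1/3), the labor demand is H(w) = (96/w)^(3).
At w = 24: H = 64. At w = 48: H = 8.
ΔH = 8 − 64 = -56.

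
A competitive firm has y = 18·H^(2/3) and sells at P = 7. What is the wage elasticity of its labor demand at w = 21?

ε = -3

MP_H = (2/3)·18·H^(-1/3), so P·MP_H = w gives 84·H^(-1/3) = w.
Solving, H(w) = (84/w)^(3). This is a constant-elasticity form: H ∝ w^(−3), so ε = −3.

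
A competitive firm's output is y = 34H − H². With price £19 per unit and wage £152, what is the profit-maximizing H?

The marginal product of H is MP_H = 34 − 2H.
A price-taking firm hires until the value of the marginal product equals the wage: P·MP_H = w, so 19·(34 − 2H) = 152.
Then 34 − 2H = 8, giving H = 13.

H* = 13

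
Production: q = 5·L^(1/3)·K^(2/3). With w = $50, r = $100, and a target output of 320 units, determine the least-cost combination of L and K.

L* = 64, K* = 64

Cost minimization requires the marginal rate of technical substitution to equal the input-price ratio: MP_L/MP_K = w/r.
Here MP_L/MP_K = (1/3)·(K/L)/(2/3) = 0.5·(K/L). Setting this equal to 50/100 = 0.5 gives K = L.
Substituting into q = 320: 5·L^(1/3)·(L)^(2/3) = 320.
Solving, L = 64 and K = 64.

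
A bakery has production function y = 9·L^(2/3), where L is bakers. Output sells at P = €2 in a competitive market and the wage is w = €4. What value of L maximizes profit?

MP_L = (2/3)·9·L^(-1/3) = 6·L^(-1/3).
Profit maximization for a price taker requires P·MP_L = w: 2·6·L^(-1/3) = 4.
So L^(-1/3) = 1/3, which gives L = 27.

L* = 27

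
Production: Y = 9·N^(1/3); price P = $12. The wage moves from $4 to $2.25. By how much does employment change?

From P·MP_N = w with MP_N = 3·N^(-2/3), the labor demand is N(w) = (36/w)^(3/2).
At w = 4: N = 27. At w = 2.25: N = 64.
ΔN = 64 − 27 = 37.

ΔN = 37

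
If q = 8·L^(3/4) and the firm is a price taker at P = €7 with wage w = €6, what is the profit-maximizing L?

MP_L = (3/4)·8·L^(-1/4) = 6·L^(-1/4).
Profit maximization for a price taker requires P·MP_L = w: 7·6·L^(-1/4) = 6.
So L^(-1/4) = 1/7, which gives L = 2401.

L* = 2401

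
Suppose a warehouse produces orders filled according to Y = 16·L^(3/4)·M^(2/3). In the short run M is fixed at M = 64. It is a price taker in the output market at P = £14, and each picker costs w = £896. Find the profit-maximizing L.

With M = 64, MP_L = (3/4)·16·L^(-1/4)·64^(2/3) = 192·L^(-1/4).
Profit maximization for a price taker requires P·MP_L = w: 14·192·L^(-1/4) = 896.
So L^(-1/4) = 1/3, which gives L = 81.

L* = 81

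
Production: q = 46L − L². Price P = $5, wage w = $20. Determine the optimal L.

The marginal product of L is MP_L = 46 − 2L.
A price-taking firm hires until the value of the marginal product equals the wage: P·MP_L = w, so 5·(46 − 2L) = 20.
Then 46 − 2L = 4, giving L = 21.

L* = 21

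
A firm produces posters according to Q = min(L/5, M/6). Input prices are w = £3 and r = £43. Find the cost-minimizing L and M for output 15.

L* = 75, M* = 90

With a fixed-proportions technology, the cost-minimizing bundle uses no slack in either input: L/5 = M/6 = Q.
So L = 5·15 = 75 and M = 6·15 = 90.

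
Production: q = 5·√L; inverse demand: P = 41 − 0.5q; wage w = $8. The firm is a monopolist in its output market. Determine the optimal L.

Marginal revenue from the inverse demand is MR = 41 − q.
The marginal product is MP_L = 2.5·L^(-1/2).
A monopolist hires until marginal revenue product equals the wage: MR·MP_L = w.
At L, q = 5·√L. Substituting and solving: (41 − 5·√L)·2.5·L^(-1/2) = 8 gives L = 25.

L* = 25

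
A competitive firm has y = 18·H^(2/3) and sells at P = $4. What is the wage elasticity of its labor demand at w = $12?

ε = -3

MP_H = (2/3)·18·H^(-1/3), so P·MP_H = w gives 48·H^(-1/3) = w.
Solving, H(w) = (48/w)^(3). This is a constant-elasticity form: H ∝ w^(−3), so ε = −3.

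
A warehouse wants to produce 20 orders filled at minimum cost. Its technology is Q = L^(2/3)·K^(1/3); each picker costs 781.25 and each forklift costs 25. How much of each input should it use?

Cost minimization requires the marginal rate of technical substitution to equal the input-price ratio: MP_L/MP_K = w/r.
Here MP_L/MP_K = (2/3)·(K/L)/(1/3) = 2·(K/L). Setting this equal to 781.25/25 = 31.25 gives K = 15.625L.
Substituting into Q = 20: L^(2/3)·(15.625L)^(1/3) = 20.
Solving, L = 8 and K = 125.

L* = 8, K* = 125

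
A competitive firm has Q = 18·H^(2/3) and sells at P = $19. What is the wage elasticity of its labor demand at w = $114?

ε = -3

MP_H = (2/3)·18·H^(-1/3), so P·MP_H = w gives 228·H^(-1/3) = w.
Solving, H(w) = (228/w)^(3). This is a constant-elasticity form: H ∝ w^(−3), so ε = −3.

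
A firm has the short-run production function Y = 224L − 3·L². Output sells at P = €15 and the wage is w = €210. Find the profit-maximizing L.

The marginal product of L is MP_L = 224 − 6L.
A price-taking firm hires until the value of the marginal product equals the wage: P·MP_L = w, so 15·(224 − 6L) = 210.
Then 224 − 6L = 14, giving L = 35.

L* = 35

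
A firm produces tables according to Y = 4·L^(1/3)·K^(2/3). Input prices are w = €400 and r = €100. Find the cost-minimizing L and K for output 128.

Cost minimization requires the marginal rate of technical substitution to equal the input-price ratio: MP_L/MP_K = w/r.
Here MP_L/MP_K = (1/3)·(K/L)/(2/3) = 0.5·(K/L). Setting this equal to 400/100 = 4 gives K = 8L.
Substituting into Y = 128: 4·L^(1/3)·(8L)^(2/3) = 128.
Solving, L = 8 and K = 64.

L* = 8, K* = 64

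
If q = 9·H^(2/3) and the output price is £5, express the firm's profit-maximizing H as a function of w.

H(w) = 27000/w³

MP_H = (2/3)·9·H^(-1/3) = 6·H^(-1/3).
Setting P·MP_H = w: 30·H^(-1/3) = w.
Solving for H: H^(-1/3) = w/30, so H = (30/w)^(3).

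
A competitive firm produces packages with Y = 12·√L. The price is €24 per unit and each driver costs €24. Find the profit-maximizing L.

L* = 36

MP_L = (1/2)·12·L^(-1/2) = 6·L^(-1/2).
Profit maximization for a price taker requires P·MP_L = w: 24·6·L^(-1/2) = 24.
So L^(-1/2) = 1/6, which gives L = 36.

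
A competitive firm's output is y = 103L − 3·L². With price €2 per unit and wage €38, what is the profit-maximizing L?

The marginal product of L is MP_L = 103 − 6L.
A price-taking firm hires until the value of the marginal product equals the wage: P·MP_L = w, so 2·(103 − 6L) = 38.
Then 103 − 6L = 19, giving L = 14.

L* = 14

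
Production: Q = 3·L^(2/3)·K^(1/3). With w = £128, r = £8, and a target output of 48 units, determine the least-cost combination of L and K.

Cost minimization requires the marginal rate of technical substitution to equal the input-price ratio: MP_L/MP_K = w/r.
Here MP_L/MP_K = (2/3)·(K/L)/(1/3) = 2·(K/L). Setting this equal to 128/8 = 16 gives K = 8L.
Substituting into Q = 48: 3·L^(2/3)·(8L)^(1/3) = 48.
Solving, L = 8 and K = 64.

L* = 8, K* = 64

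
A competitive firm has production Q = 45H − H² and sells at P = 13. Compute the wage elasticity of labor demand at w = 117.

ε = -0.25

From P·MP_H = w with MP_H = 45 − 2H, labor demand is H(w) = (45 − w/13)/2.
dH/dw = −1/(26) = -1/26.
At w = 117, H = 18, so ε = (dH/dw)·(w/H) = (-1/26)·(117/18) = -0.25.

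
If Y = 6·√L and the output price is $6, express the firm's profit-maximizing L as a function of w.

L(w) = 324/w²

MP_L = (1/2)·6·L^(-1/2) = 3·L^(-1/2).
Setting P·MP_L = w: 18·L^(-1/2) = w.
Solving for L: L^(-1/2) = w/18, so L = (18/w)^(2).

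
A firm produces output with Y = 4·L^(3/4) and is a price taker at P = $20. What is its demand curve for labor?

MP_L = (3/4)·4·L^(-1/4) = 3·L^(-1/4).
Setting P·MP_L = w: 60·L^(-1/4) = w.
Solving for L: L^(-1/4) = w/60, so L = (60/w)^(4).

L(w) = (60/w)^(4)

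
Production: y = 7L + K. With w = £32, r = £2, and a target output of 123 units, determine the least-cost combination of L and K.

L* = 0, K* = 123

The inputs are perfect substitutes, so the firm uses whichever has the lower cost per unit of output.
Cost per unit of output via L is 32/7; via K it is 2. K is cheaper.
Producing y = 123 with K alone: L = 0, K = 123.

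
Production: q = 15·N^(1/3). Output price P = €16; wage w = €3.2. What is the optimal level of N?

N* = 125

MP_N = (1/3)·15·N^(-2/3) = 5·N^(-2/3).
Profit maximization for a price taker requires P·MP_N = w: 16·5·N^(-2/3) = 3.2.
So N^(-2/3) = 0.04, which gives N = 125.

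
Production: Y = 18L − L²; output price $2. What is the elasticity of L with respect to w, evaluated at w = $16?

ε = -0.8

From P·MP_L = w with MP_L = 18 − 2L, labor demand is L(w) = (18 − w/2)/2.
dL/dw = −1/(4) = -0.25.
At w = 16, L = 5, so ε = (dL/dw)·(w/L) = (-0.25)·(16/5) = -0.8.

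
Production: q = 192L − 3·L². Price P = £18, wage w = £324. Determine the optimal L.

The marginal product of L is MP_L = 192 − 6L.
A price-taking firm hires until the value of the marginal product equals the wage: P·MP_L = w, so 18·(192 − 6L) = 324.
Then 192 − 6L = 18, giving L = 29.

L* = 29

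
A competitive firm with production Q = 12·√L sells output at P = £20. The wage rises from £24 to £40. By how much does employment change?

From P·MP_L = w with MP_L = 6·L^(-1/2), the labor demand is L(w) = (120/w)^(2).
At w = 24: L = 25. At w = 40: L = 9.
ΔL = 9 − 25 = -16.

ΔL = -16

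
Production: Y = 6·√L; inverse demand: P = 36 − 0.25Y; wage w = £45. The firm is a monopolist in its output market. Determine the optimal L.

L* = 4

Marginal revenue from the inverse demand is MR = 36 − 0.5Y.
The marginal product is MP_L = 3·L^(-1/2).
A monopolist hires until marginal revenue product equals the wage: MR·MP_L = w.
At L, Y = 6·√L. Substituting and solving: (36 − 3·√L)·3·L^(-1/2) = 45 gives L = 4.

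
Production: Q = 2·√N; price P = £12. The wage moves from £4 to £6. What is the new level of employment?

N* = 4

From P·MP_N = w with MP_N = N^(-1/2), the labor demand is N(w) = (12/w)^(2).
At w = 4: N = 9. At w = 6: N = 4.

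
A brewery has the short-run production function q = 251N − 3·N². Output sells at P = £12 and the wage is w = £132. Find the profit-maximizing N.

The marginal product of N is MP_N = 251 − 6N.
A price-taking firm hires until the value of the marginal product equals the wage: P·MP_N = w, so 12·(251 − 6N) = 132.
Then 251 − 6N = 11, giving N = 40.

N* = 40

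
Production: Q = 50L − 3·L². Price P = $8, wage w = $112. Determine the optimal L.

The marginal product of L is MP_L = 50 − 6L.
A price-taking firm hires until the value of the marginal product equals the wage: P·MP_L = w, so 8·(50 − 6L) = 112.
Then 50 − 6L = 14, giving L = 6.

L* = 6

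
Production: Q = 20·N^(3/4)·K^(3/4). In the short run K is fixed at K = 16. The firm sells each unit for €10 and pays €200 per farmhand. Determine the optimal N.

With K = 16, MP_N = (3/4)·20·N^(-1/4)·16^(3/4) = 120·N^(-1/4).
Profit maximization for a price taker requires P·MP_N = w: 10·120·N^(-1/4) = 200.
So N^(-1/4) = 1/6, which gives N = 1296.

N* = 1296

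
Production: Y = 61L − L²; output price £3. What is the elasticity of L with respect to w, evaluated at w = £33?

From P·MP_L = w with MP_L = 61 − 2L, labor demand is L(w) = (61 − w/3)/2.
dL/dw = −1/(6) = -1/6.
At w = 33, L = 25, so ε = (dL/dw)·(w/L) = (-1/6)·(33/25) = -0.22.

ε = -0.22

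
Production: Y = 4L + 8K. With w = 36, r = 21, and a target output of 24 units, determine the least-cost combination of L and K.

The inputs are perfect substitutes, so the firm uses whichever has the lower cost per unit of output.
Cost per unit of output via L is w/4 = 9; via K it is r/8 = 2.625. K is cheaper.
Producing Y = 24 with K alone: L = 0, K = 3.

L* = 0, K* = 3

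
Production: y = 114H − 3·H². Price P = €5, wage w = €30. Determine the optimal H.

The marginal product of H is MP_H = 114 − 6H.
A price-taking firm hires until the value of the marginal product equals the wage: P·MP_H = w, so 5·(114 − 6H) = 30.
Then 114 − 6H = 6, giving H = 18.

H* = 18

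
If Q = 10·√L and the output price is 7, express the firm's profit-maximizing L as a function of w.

L(w) = 1225/w²

MP_L = (1/2)·10·L^(-1/2) = 5·L^(-1/2).
Setting P·MP_L = w: 35·L^(-1/2) = w.
Solving for L: L^(-1/2) = w/35, so L = (35/w)^(2).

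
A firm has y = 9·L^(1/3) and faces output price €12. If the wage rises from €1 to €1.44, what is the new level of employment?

From P·MP_L = w with MP_L = 3·L^(-2/3), the labor demand is L(w) = (36/w)^(3/2).
At w = 1: L = 216. At w = 1.44: L = 125.

L* = 125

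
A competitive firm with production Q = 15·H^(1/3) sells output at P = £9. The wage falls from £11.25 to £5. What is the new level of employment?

From P·MP_H = w with MP_H = 5·H^(-2/3), the labor demand is H(w) = (45/w)^(3/2).
At w = 11.25: H = 8. At w = 5: H = 27.

H* = 27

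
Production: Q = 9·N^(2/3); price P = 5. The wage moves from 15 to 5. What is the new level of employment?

N* = 216

From P·MP_N = w with MP_N = 6·N^(-1/3), the labor demand is N(w) = (30/w)^(3).
At w = 15: N = 8. At w = 5: N = 216.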